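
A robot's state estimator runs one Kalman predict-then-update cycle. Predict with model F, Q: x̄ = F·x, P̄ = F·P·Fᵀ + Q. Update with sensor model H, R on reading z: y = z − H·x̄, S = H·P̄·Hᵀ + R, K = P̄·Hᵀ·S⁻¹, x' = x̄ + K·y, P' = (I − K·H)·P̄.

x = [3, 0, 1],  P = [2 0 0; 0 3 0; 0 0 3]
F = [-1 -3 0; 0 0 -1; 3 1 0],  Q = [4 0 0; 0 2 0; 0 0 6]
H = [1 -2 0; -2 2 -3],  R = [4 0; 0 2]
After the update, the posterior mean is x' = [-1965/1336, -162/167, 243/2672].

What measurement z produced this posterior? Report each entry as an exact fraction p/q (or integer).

z = [1, 1]

x̄ = F·x = [-3, -1, 9]
P̄ = F·P·Fᵀ + Q = [33 0 -15; 0 5 0; -15 0 27]
S = H·P̄·Hᵀ + R = [57 -41; -41 217]
K = P̄·Hᵀ·S⁻¹ = [1575/2672 39/2672; -55/334 5/334; -2673/5344 -1761/5344]
x' − x̄ = [2043/1336, 5/167, -23805/2672] = K·y
y = (KᵀK)⁻¹·Kᵀ·(x' − x̄) = [2, 24]
z = y + H·x̄ = [2, 24] + [-1, -23] = [1, 1]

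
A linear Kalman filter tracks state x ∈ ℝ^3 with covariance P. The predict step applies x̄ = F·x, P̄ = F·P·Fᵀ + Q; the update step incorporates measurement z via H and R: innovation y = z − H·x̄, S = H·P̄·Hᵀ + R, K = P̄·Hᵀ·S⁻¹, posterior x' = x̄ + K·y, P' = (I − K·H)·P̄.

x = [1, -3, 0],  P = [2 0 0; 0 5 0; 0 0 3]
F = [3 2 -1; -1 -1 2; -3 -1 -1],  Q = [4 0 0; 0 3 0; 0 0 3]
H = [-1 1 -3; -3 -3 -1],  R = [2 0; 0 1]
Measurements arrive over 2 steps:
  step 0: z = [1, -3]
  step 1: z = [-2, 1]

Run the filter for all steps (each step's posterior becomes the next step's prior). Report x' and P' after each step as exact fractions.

step 0: x̄ = F·x = [-3, 2, 0]
step 0: P̄ = F·P·Fᵀ + Q = [45 -22 -25; -22 22 5; -25 5 29]
step 0: y = z − H·x̄ = [-4, -6]
step 0: S = H·P̄·Hᵀ + R = [194 -54; -54 117]
step 0: K = P̄·Hᵀ·S⁻¹ = [-80/1099 -4052/9891; 347/2198 298/9891; -555/2198 1468/9891]
step 0: x' = x̄ + K·y = [-827/3297, 3916/3297, 394/3297]
step 0: P' = (I − K·H)·P̄ = [272567/9891 -216982/9891 -162703/9891; -216982/9891 347617/19782 258445/19782; -162703/9891 258445/19782 197947/19782]
step 1: x̄ = F·x = [4957/3297, -767/1099, -1829/3297]
step 1: P̄ = F·P·Fᵀ + Q = [2284837/19782 -514109/6594 -878131/9891; -514109/6594 127089/2198 203309/3297; -878131/9891 203309/3297 735893/9891]
step 1: y = z − H·x̄ = [-689/471, 1348/471]
step 1: S = H·P̄·Hᵀ + R = [138731/1413 2477/1413; 2477/1413 97784/1413]
step 1: K = P̄·Hᵀ·S⁻¹ = [7185062/9596275 -3485511/9596275; -4808722/9596275 -48359/9596275; -7131497/9596275 1144066/9596275]
step 1: x' = x̄ + K·y = [-42407857/67173925, 1390917/67173925, 58681592/67173925]
step 1: P' = (I − K·H)·P̄ = [7024183251/134347850 -5584589281/134347850 -2134992378/67173925; -5584589281/134347850 4454410111/134347850 1695607268/67173925; -2134992378/67173925 1695607268/67173925 1310146868/67173925]

step 0: x' = [-827/3297, 3916/3297, 394/3297], P' = [272567/9891 -216982/9891 -162703/9891; -216982/9891 347617/19782 258445/19782; -162703/9891 258445/19782 197947/19782]
step 1: x' = [-42407857/67173925, 1390917/67173925, 58681592/67173925], P' = [7024183251/134347850 -5584589281/134347850 -2134992378/67173925; -5584589281/134347850 4454410111/134347850 1695607268/67173925; -2134992378/67173925 1695607268/67173925 1310146868/67173925]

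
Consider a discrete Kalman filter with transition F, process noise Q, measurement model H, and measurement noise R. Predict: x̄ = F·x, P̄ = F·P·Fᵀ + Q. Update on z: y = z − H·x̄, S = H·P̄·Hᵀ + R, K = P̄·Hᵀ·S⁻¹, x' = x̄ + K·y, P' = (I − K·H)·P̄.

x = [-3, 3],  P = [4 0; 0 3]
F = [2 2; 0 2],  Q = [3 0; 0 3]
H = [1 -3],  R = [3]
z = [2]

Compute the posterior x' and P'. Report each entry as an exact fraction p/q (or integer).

x' = [-100/97, -78/97]
P' = [2982/97 999/97; 999/97 366/97]

x̄ = F·x = [0, 6]
P̄ = F·P·Fᵀ + Q = [31 12; 12 15]
y = z − H·x̄ = [20]
S = H·P̄·Hᵀ + R = [97]
K = P̄·Hᵀ·S⁻¹ = [-5/97; -33/97]
x' = x̄ + K·y = [-100/97, -78/97]
P' = (I − K·H)·P̄ = [2982/97 999/97; 999/97 366/97]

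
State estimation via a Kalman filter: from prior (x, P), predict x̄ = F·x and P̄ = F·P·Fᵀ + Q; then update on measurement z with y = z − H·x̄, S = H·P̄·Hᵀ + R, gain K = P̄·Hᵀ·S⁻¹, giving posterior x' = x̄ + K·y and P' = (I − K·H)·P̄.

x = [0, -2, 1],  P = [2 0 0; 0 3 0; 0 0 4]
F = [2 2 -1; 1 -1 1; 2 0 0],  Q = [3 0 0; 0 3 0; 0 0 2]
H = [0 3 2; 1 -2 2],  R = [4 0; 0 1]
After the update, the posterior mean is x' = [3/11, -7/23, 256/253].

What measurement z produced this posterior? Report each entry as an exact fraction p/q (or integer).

z = [1, 3]

x̄ = F·x = [-5, 3, 0]
P̄ = F·P·Fᵀ + Q = [27 -6 8; -6 12 4; 8 4 10]
S = H·P̄·Hᵀ + R = [200 -26; -26 140]
K = P̄·Hᵀ·S⁻¹ = [25/594 119/297; 127/621 -74/621; 1250/6831 1208/6831]
x' − x̄ = [58/11, -76/23, 256/253] = K·y
y = (KᵀK)⁻¹·Kᵀ·(x' − x̄) = [-8, 14]
z = y + H·x̄ = [-8, 14] + [9, -11] = [1, 3]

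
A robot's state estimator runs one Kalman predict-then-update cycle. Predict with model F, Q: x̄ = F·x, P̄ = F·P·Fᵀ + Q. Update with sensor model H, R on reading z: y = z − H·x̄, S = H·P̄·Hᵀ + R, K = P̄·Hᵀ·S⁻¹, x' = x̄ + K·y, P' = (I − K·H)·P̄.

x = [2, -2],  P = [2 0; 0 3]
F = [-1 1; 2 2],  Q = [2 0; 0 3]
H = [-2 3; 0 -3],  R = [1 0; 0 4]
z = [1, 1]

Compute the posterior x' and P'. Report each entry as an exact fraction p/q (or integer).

x̄ = F·x = [-4, 0]
P̄ = F·P·Fᵀ + Q = [7 2; 2 23]
y = z − H·x̄ = [-7, 1]
S = H·P̄·Hᵀ + R = [212 -195; -195 211]
K = P̄·Hᵀ·S⁻¹ = [-2858/6707 -2832/6707; 260/6707 -1953/6707]
x' = x̄ + K·y = [-9654/6707, -3773/6707]
P' = (I − K·H)·P̄ = [7093/6707 3776/6707; 3776/6707 2604/6707]

x' = [-9654/6707, -3773/6707]
P' = [7093/6707 3776/6707; 3776/6707 2604/6707]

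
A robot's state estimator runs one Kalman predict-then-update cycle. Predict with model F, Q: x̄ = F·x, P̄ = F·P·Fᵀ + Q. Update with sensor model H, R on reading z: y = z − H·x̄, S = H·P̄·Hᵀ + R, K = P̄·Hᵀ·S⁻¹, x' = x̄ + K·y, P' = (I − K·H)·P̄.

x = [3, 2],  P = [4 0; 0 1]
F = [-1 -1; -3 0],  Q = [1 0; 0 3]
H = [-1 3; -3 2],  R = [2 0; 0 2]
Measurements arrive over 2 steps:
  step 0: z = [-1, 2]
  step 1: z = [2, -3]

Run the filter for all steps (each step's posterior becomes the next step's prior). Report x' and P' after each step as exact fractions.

step 0: x' = [-3625/2558, -2337/2558], P' = [591/1279 417/1279; 417/1279 489/1279]
step 1: x' = [364823/193572, 37137/26885], P' = [21059/48393 1638/5377; 1638/5377 9744/26885]

step 0: x̄ = F·x = [-5, -9]
step 0: P̄ = F·P·Fᵀ + Q = [6 12; 12 39]
step 0: y = z − H·x̄ = [21, 5]
step 0: S = H·P̄·Hᵀ + R = [287 120; 120 68]
step 0: K = P̄·Hᵀ·S⁻¹ = [330/1279 -939/2558; 525/1279 -273/2558]
step 0: x' = x̄ + K·y = [-3625/2558, -2337/2558]
step 0: P' = (I − K·H)·P̄ = [591/1279 417/1279; 417/1279 489/1279]
step 1: x̄ = F·x = [2981/1279, 10875/2558]
step 1: P̄ = F·P·Fᵀ + Q = [3193/1279 3024/1279; 3024/1279 9156/1279]
step 1: y = z − H·x̄ = [-21547/2558, -5769/1279]
step 1: S = H·P̄·Hᵀ + R = [70011/1279 31251/1279; 31251/1279 31631/1279]
step 1: K = P̄·Hᵀ·S⁻¹ = [23167/96786 -11231/32262; 10521/26885 -2541/26885]
step 1: x' = x̄ + K·y = [364823/193572, 37137/26885]
step 1: P' = (I − K·H)·P̄ = [21059/48393 1638/5377; 1638/5377 9744/26885]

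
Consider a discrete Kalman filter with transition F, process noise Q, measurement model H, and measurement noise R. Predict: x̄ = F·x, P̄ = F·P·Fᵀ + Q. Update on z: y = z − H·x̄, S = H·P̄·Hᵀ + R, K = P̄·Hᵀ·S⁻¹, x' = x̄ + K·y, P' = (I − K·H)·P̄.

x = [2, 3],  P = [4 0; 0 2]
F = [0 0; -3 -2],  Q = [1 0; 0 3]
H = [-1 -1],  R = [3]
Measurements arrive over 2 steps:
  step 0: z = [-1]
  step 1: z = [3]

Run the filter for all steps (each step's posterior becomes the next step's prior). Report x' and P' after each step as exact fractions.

step 0: x̄ = F·x = [0, -12]
step 0: P̄ = F·P·Fᵀ + Q = [1 0; 0 47]
step 0: y = z − H·x̄ = [-13]
step 0: S = H·P̄·Hᵀ + R = [51]
step 0: K = P̄·Hᵀ·S⁻¹ = [-1/51; -47/51]
step 0: x' = x̄ + K·y = [13/51, -1/51]
step 0: P' = (I − K·H)·P̄ = [50/51 -47/51; -47/51 188/51]
step 1: x̄ = F·x = [0, -37/51]
step 1: P̄ = F·P·Fᵀ + Q = [1 0; 0 791/51]
step 1: y = z − H·x̄ = [116/51]
step 1: S = H·P̄·Hᵀ + R = [995/51]
step 1: K = P̄·Hᵀ·S⁻¹ = [-51/995; -791/995]
step 1: x' = x̄ + K·y = [-116/995, -2521/995]
step 1: P' = (I − K·H)·P̄ = [944/995 -791/995; -791/995 3164/995]

step 0: x' = [13/51, -1/51], P' = [50/51 -47/51; -47/51 188/51]
step 1: x' = [-116/995, -2521/995], P' = [944/995 -791/995; -791/995 3164/995]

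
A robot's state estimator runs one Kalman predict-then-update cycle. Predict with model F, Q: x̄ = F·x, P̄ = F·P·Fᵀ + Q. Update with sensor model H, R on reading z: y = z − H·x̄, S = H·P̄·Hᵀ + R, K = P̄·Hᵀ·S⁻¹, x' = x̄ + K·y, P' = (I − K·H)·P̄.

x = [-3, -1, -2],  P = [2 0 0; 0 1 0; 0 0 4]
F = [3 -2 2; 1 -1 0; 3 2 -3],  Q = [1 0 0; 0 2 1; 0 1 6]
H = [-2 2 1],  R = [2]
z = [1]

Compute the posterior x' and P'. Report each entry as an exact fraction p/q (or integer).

x̄ = F·x = [-11, -2, -5]
P̄ = F·P·Fᵀ + Q = [39 8 -10; 8 5 5; -10 5 64]
y = z − H·x̄ = [-12]
S = H·P̄·Hᵀ + R = [238]
K = P̄·Hᵀ·S⁻¹ = [-36/119; -1/238; 47/119]
x' = x̄ + K·y = [-877/119, -232/119, -1159/119]
P' = (I − K·H)·P̄ = [2049/119 916/119 2194/119; 916/119 1189/238 642/119; 2194/119 642/119 3198/119]

x' = [-877/119, -232/119, -1159/119]
P' = [2049/119 916/119 2194/119; 916/119 1189/238 642/119; 2194/119 642/119 3198/119]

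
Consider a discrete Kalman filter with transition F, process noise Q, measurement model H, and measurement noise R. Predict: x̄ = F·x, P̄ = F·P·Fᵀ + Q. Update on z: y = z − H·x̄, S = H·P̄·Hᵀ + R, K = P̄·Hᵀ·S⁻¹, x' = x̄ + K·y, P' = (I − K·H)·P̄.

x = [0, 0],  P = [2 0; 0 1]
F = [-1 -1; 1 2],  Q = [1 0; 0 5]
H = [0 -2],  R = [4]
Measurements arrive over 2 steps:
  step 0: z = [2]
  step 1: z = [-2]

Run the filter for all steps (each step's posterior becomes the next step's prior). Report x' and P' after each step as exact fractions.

step 0: x' = [1/3, -11/12], P' = [8/3 -1/3; -1/3 11/12]
step 1: x' = [-7/33, 17/22], P' = [185/66 -7/22; -7/22 10/11]

step 0: x̄ = F·x = [0, 0]
step 0: P̄ = F·P·Fᵀ + Q = [4 -4; -4 11]
step 0: y = z − H·x̄ = [2]
step 0: S = H·P̄·Hᵀ + R = [48]
step 0: K = P̄·Hᵀ·S⁻¹ = [1/6; -11/24]
step 0: x' = x̄ + K·y = [1/3, -11/12]
step 0: P' = (I − K·H)·P̄ = [8/3 -1/3; -1/3 11/12]
step 1: x̄ = F·x = [7/12, -3/2]
step 1: P̄ = F·P·Fᵀ + Q = [47/12 -7/2; -7/2 10]
step 1: y = z − H·x̄ = [-5]
step 1: S = H·P̄·Hᵀ + R = [44]
step 1: K = P̄·Hᵀ·S⁻¹ = [7/44; -5/11]
step 1: x' = x̄ + K·y = [-7/33, 17/22]
step 1: P' = (I − K·H)·P̄ = [185/66 -7/22; -7/22 10/11]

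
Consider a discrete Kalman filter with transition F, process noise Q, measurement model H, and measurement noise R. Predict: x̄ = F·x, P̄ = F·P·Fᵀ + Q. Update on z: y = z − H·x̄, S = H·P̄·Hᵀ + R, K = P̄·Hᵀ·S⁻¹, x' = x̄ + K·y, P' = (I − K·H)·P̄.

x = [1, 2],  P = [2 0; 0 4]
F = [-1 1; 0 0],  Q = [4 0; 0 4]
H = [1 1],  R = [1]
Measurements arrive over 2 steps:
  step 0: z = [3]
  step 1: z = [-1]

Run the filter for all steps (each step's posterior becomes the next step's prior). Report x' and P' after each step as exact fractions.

step 0: x' = [7/3, 8/15], P' = [10/3 -8/3; -8/3 44/15]
step 1: x' = [-123/103, 16/103], P' = [390/103 -312/103; -312/103 332/103]

step 0: x̄ = F·x = [1, 0]
step 0: P̄ = F·P·Fᵀ + Q = [10 0; 0 4]
step 0: y = z − H·x̄ = [2]
step 0: S = H·P̄·Hᵀ + R = [15]
step 0: K = P̄·Hᵀ·S⁻¹ = [2/3; 4/15]
step 0: x' = x̄ + K·y = [7/3, 8/15]
step 0: P' = (I − K·H)·P̄ = [10/3 -8/3; -8/3 44/15]
step 1: x̄ = F·x = [-9/5, 0]
step 1: P̄ = F·P·Fᵀ + Q = [78/5 0; 0 4]
step 1: y = z − H·x̄ = [4/5]
step 1: S = H·P̄·Hᵀ + R = [103/5]
step 1: K = P̄·Hᵀ·S⁻¹ = [78/103; 20/103]
step 1: x' = x̄ + K·y = [-123/103, 16/103]
step 1: P' = (I − K·H)·P̄ = [390/103 -312/103; -312/103 332/103]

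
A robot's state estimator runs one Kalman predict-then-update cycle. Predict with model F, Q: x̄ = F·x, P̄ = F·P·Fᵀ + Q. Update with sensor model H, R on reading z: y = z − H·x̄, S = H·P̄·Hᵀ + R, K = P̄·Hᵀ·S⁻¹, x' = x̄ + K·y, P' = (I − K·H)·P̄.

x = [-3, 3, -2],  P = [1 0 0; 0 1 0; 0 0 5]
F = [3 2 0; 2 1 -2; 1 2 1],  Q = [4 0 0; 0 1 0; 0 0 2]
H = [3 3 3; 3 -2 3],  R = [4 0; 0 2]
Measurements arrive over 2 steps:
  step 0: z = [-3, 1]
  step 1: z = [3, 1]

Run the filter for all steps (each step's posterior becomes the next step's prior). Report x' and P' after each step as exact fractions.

step 0: x' = [-79143/31730, -99493/126920, 15293/6680], P' = [29269/15865 1231/15865 -1466/835; 1231/15865 15091/63460 -171/3340; -1466/835 -171/3340 6069/3340]
step 1: x' = [7279129525/9344308232, 844884843/2336077058, -2107069509/9344308232], P' = [7636457141/4672154116 95600973/1168038529 -7176914517/4672154116; 95600973/1168038529 275316298/1168038529 -62406279/1168038529; -7176914517/4672154116 -62406279/1168038529 7415836861/4672154116]

step 0: x̄ = F·x = [-3, 1, 1]
step 0: P̄ = F·P·Fᵀ + Q = [17 8 7; 8 26 -6; 7 -6 12]
step 0: y = z − H·x̄ = [0, 9]
step 0: S = H·P̄·Hᵀ + R = [661 237; 237 469]
step 0: K = P̄·Hᵀ·S⁻¹ = [3969/31730 1783/31730; 25149/126920 -25157/126920; 51/6680 957/6680]
step 0: x' = x̄ + K·y = [-79143/31730, -99493/126920, 15293/6680]
step 0: P' = (I − K·H)·P̄ = [29269/15865 1231/15865 -1466/835; 1231/15865 15091/63460 -171/3340; -1466/835 -171/3340 6069/3340]
step 1: x̄ = F·x = [-30229/3340, -1313771/126920, -224991/126920]
step 1: P̄ = F·P·Fᵀ + Q = [18776/835 38121/1670 2901/1670; 38121/1670 1932119/63460 68079/63460; 2901/1670 68079/63460 203539/63460]
step 1: y = z − H·x̄ = [1055394/15865, 1620457/126920]
step 1: S = H·P̄·Hᵀ + R = [15400504/15865 2404059/15865; 2404059/15865 6314191/63460]
step 1: K = P̄·Hᵀ·S⁻¹ = [631459887/4672154116 10961073/166862647; 231383244/1168038529 -32217751/166862647; -8027079/4672154116 21714594/166862647]
step 1: x' = x̄ + K·y = [7279129525/9344308232, 844884843/2336077058, -2107069509/9344308232]
step 1: P' = (I − K·H)·P̄ = [7636457141/4672154116 95600973/1168038529 -7176914517/4672154116; 95600973/1168038529 275316298/1168038529 -62406279/1168038529; -7176914517/4672154116 -62406279/1168038529 7415836861/4672154116]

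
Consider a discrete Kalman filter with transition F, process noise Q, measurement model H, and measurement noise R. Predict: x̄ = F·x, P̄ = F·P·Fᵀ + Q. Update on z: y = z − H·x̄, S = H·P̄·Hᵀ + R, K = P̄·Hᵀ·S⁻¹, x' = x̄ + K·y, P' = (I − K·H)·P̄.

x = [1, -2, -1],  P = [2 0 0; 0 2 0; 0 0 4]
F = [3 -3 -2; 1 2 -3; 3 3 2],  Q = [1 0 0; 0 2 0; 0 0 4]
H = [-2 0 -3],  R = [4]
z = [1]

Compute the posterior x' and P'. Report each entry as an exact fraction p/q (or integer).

x' = [334/33, -3/11, -233/33]
P' = [6155/132 705/44 -1021/33; 705/44 2085/44 -117/11; -1021/33 -117/11 692/33]

x̄ = F·x = [11, 0, -5]
P̄ = F·P·Fᵀ + Q = [53 18 -16; 18 48 -6; -16 -6 56]
y = z − H·x̄ = [8]
S = H·P̄·Hᵀ + R = [528]
K = P̄·Hᵀ·S⁻¹ = [-29/264; -3/88; -17/66]
x' = x̄ + K·y = [334/33, -3/11, -233/33]
P' = (I − K·H)·P̄ = [6155/132 705/44 -1021/33; 705/44 2085/44 -117/11; -1021/33 -117/11 692/33]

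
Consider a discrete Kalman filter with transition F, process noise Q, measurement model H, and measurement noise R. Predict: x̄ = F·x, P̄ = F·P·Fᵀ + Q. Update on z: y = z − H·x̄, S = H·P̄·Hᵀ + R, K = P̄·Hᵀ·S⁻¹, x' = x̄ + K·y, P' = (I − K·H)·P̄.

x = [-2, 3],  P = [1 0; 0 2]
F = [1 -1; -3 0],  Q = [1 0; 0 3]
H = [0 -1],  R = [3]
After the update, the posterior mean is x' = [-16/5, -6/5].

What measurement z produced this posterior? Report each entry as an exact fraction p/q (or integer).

x̄ = F·x = [-5, 6]
P̄ = F·P·Fᵀ + Q = [4 -3; -3 12]
S = H·P̄·Hᵀ + R = [15]
K = P̄·Hᵀ·S⁻¹ = [1/5; -4/5]
x' − x̄ = [9/5, -36/5] = K·y
y = (KᵀK)⁻¹·Kᵀ·(x' − x̄) = [9]
z = y + H·x̄ = [9] + [-6] = [3]

z = [3]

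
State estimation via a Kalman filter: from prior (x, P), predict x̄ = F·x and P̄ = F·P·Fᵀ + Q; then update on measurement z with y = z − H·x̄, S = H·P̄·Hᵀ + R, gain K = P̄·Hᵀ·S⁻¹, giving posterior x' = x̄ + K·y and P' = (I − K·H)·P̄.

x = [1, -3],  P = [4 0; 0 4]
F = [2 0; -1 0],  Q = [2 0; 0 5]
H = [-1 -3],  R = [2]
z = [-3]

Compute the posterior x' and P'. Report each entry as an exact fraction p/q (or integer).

x̄ = F·x = [2, -1]
P̄ = F·P·Fᵀ + Q = [18 -8; -8 9]
y = z − H·x̄ = [-4]
S = H·P̄·Hᵀ + R = [53]
K = P̄·Hᵀ·S⁻¹ = [6/53; -19/53]
x' = x̄ + K·y = [82/53, 23/53]
P' = (I − K·H)·P̄ = [918/53 -310/53; -310/53 116/53]

x' = [82/53, 23/53]
P' = [918/53 -310/53; -310/53 116/53]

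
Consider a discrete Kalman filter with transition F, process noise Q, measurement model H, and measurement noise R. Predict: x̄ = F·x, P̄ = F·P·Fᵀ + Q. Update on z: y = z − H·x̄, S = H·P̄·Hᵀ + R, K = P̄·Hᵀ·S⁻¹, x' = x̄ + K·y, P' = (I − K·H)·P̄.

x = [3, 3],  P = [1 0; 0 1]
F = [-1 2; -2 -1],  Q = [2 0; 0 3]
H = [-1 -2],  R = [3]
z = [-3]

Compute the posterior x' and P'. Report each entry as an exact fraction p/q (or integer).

x' = [6, -15/7]
P' = [35/6 -8/3; -8/3 40/21]

x̄ = F·x = [3, -9]
P̄ = F·P·Fᵀ + Q = [7 0; 0 8]
y = z − H·x̄ = [-18]
S = H·P̄·Hᵀ + R = [42]
K = P̄·Hᵀ·S⁻¹ = [-1/6; -8/21]
x' = x̄ + K·y = [6, -15/7]
P' = (I − K·H)·P̄ = [35/6 -8/3; -8/3 40/21]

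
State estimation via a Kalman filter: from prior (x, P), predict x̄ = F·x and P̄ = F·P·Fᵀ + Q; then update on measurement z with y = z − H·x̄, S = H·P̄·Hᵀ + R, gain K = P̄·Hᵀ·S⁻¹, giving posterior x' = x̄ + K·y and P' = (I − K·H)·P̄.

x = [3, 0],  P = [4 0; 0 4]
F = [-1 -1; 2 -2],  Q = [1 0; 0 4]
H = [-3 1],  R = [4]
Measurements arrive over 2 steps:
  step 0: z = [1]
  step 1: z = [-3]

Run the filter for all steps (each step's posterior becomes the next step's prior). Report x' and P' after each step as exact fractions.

step 0: x' = [15/121, 222/121], P' = [360/121 972/121; 972/121 3060/121]
step 1: x' = [13611/23837, -28038/23837], P' = [70520/23837 167340/23837; 167340/23837 462772/23837]

step 0: x̄ = F·x = [-3, 6]
step 0: P̄ = F·P·Fᵀ + Q = [9 0; 0 36]
step 0: y = z − H·x̄ = [-14]
step 0: S = H·P̄·Hᵀ + R = [121]
step 0: K = P̄·Hᵀ·S⁻¹ = [-27/121; 36/121]
step 0: x' = x̄ + K·y = [15/121, 222/121]
step 0: P' = (I − K·H)·P̄ = [360/121 972/121; 972/121 3060/121]
step 1: x̄ = F·x = [-237/121, -414/121]
step 1: P̄ = F·P·Fᵀ + Q = [5485/121 5400/121; 5400/121 6388/121]
step 1: y = z − H·x̄ = [-60/11]
step 1: S = H·P̄·Hᵀ + R = [197]
step 1: K = P̄·Hᵀ·S⁻¹ = [-1005/2167; -892/2167]
step 1: x' = x̄ + K·y = [13611/23837, -28038/23837]
step 1: P' = (I − K·H)·P̄ = [70520/23837 167340/23837; 167340/23837 462772/23837]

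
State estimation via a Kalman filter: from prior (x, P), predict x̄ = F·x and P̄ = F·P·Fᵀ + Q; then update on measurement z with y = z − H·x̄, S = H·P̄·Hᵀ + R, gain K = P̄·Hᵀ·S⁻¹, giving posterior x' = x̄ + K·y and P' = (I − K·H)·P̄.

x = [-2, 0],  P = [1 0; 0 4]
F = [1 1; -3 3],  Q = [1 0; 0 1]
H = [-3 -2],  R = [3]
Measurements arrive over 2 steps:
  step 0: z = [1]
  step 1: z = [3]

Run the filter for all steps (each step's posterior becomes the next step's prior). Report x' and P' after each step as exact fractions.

step 0: x' = [-950/349, 1261/349], P' = [798/349 -1143/349; -1143/349 1893/349]
step 1: x' = [-16619/20711, -4059/20711], P' = [268690/227821 -389787/227821; -389787/227821 734889/227821]

step 0: x̄ = F·x = [-2, 6]
step 0: P̄ = F·P·Fᵀ + Q = [6 9; 9 46]
step 0: y = z − H·x̄ = [7]
step 0: S = H·P̄·Hᵀ + R = [349]
step 0: K = P̄·Hᵀ·S⁻¹ = [-36/349; -119/349]
step 0: x' = x̄ + K·y = [-950/349, 1261/349]
step 0: P' = (I − K·H)·P̄ = [798/349 -1143/349; -1143/349 1893/349]
step 1: x̄ = F·x = [311/349, 6633/349]
step 1: P̄ = F·P·Fᵀ + Q = [754/349 3285/349; 3285/349 45142/349]
step 1: y = z − H·x̄ = [15246/349]
step 1: S = H·P̄·Hᵀ + R = [227821/349]
step 1: K = P̄·Hᵀ·S⁻¹ = [-8832/227821; -100139/227821]
step 1: x' = x̄ + K·y = [-16619/20711, -4059/20711]
step 1: P' = (I − K·H)·P̄ = [268690/227821 -389787/227821; -389787/227821 734889/227821]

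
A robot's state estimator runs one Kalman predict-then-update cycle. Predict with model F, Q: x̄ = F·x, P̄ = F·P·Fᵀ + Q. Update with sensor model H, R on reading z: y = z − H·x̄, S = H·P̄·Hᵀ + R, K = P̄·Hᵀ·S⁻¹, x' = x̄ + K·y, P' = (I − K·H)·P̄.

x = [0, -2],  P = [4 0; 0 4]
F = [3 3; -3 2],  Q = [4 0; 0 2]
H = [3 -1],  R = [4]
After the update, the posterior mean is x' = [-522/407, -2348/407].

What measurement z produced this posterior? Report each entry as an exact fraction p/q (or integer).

x̄ = F·x = [-6, -4]
P̄ = F·P·Fᵀ + Q = [76 -12; -12 54]
S = H·P̄·Hᵀ + R = [814]
K = P̄·Hᵀ·S⁻¹ = [120/407; -45/407]
x' − x̄ = [1920/407, -720/407] = K·y
y = (KᵀK)⁻¹·Kᵀ·(x' − x̄) = [16]
z = y + H·x̄ = [16] + [-14] = [2]

z = [2]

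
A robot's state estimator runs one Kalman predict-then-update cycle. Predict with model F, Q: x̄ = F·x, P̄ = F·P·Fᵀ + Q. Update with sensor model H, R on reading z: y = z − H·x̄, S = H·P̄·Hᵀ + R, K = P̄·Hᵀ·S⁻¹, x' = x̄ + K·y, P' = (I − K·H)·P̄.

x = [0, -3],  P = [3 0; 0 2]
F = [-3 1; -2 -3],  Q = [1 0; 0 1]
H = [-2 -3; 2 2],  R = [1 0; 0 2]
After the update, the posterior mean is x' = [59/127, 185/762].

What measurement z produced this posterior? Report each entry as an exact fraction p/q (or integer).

x̄ = F·x = [-3, 9]
P̄ = F·P·Fᵀ + Q = [30 12; 12 31]
S = H·P̄·Hᵀ + R = [544 -426; -426 342]
K = P̄·Hᵀ·S⁻¹ = [82/127 400/381; -563/762 -1529/2286]
x' − x̄ = [440/127, -6673/762] = K·y
y = (KᵀK)⁻¹·Kᵀ·(x' − x̄) = [20, -9]
z = y + H·x̄ = [20, -9] + [-21, 12] = [-1, 3]

z = [-1, 3]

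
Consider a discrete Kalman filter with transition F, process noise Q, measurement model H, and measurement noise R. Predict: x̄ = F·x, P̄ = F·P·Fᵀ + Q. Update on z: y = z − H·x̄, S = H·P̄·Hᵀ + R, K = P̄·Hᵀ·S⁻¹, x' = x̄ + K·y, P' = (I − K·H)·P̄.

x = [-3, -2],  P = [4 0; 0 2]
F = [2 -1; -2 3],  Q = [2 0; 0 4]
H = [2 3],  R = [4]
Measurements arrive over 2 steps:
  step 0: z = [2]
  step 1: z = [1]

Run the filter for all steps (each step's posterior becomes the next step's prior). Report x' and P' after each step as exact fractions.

step 0: x̄ = F·x = [-4, 0]
step 0: P̄ = F·P·Fᵀ + Q = [20 -22; -22 38]
step 0: y = z − H·x̄ = [10]
step 0: S = H·P̄·Hᵀ + R = [162]
step 0: K = P̄·Hᵀ·S⁻¹ = [-13/81; 35/81]
step 0: x' = x̄ + K·y = [-454/81, 350/81]
step 0: P' = (I − K·H)·P̄ = [1282/81 -872/81; -872/81 628/81]
step 1: x̄ = F·x = [-1258/81, 1958/81]
step 1: P̄ = F·P·Fᵀ + Q = [9406/81 -13988/81; -13988/81 21568/81]
step 1: y = z − H·x̄ = [-3277/81]
step 1: S = H·P̄·Hᵀ + R = [64204/81]
step 1: K = P̄·Hᵀ·S⁻¹ = [-5788/16051; 9182/16051]
step 1: x' = x̄ + K·y = [-15122/16051, 16524/16051]
step 1: P' = (I − K·H)·P̄ = [209530/16051 -147404/16051; -147404/16051 110512/16051]

step 0: x' = [-454/81, 350/81], P' = [1282/81 -872/81; -872/81 628/81]
step 1: x' = [-15122/16051, 16524/16051], P' = [209530/16051 -147404/16051; -147404/16051 110512/16051]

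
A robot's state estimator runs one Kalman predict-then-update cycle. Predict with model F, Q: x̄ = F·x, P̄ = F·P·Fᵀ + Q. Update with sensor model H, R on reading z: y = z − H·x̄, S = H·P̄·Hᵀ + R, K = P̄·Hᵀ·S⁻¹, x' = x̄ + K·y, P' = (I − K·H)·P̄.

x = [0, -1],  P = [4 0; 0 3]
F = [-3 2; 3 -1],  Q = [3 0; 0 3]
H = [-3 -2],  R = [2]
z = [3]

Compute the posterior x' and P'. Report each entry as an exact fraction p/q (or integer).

x' = [-181/125, 83/125]
P' = [1614/125 -2352/125; -2352/125 3486/125]

x̄ = F·x = [-2, 1]
P̄ = F·P·Fᵀ + Q = [51 -42; -42 42]
y = z − H·x̄ = [-1]
S = H·P̄·Hᵀ + R = [125]
K = P̄·Hᵀ·S⁻¹ = [-69/125; 42/125]
x' = x̄ + K·y = [-181/125, 83/125]
P' = (I − K·H)·P̄ = [1614/125 -2352/125; -2352/125 3486/125]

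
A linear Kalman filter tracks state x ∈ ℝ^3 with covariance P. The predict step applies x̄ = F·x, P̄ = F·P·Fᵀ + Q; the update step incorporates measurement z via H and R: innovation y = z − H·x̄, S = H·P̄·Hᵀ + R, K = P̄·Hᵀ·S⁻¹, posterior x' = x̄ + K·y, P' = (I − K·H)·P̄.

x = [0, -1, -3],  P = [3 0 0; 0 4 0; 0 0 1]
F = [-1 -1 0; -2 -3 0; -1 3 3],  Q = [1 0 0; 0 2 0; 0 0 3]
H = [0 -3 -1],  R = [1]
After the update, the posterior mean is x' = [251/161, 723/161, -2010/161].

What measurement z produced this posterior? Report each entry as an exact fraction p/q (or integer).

x̄ = F·x = [1, 3, -12]
P̄ = F·P·Fᵀ + Q = [8 18 -9; 18 50 -30; -9 -30 51]
S = H·P̄·Hᵀ + R = [322]
K = P̄·Hᵀ·S⁻¹ = [-45/322; -60/161; 39/322]
x' − x̄ = [90/161, 240/161, -78/161] = K·y
y = (KᵀK)⁻¹·Kᵀ·(x' − x̄) = [-4]
z = y + H·x̄ = [-4] + [3] = [-1]

z = [-1]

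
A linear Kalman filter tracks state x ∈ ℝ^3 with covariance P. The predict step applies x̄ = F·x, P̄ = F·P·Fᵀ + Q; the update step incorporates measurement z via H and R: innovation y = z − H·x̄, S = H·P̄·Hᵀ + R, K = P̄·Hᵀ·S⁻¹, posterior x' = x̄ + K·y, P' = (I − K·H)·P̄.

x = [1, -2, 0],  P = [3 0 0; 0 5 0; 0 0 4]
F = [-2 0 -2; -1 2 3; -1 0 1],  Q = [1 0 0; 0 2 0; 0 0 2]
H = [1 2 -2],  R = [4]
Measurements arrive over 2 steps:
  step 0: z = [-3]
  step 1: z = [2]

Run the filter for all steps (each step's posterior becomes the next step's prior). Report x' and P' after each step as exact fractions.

step 0: x' = [-93/43, -127/129, -59/129], P' = [1244/43 -700/43 -76/43; -700/43 2393/129 1195/129; -76/43 1195/129 1061/129]
step 1: x' = [646754/114713, 44852/114713, 254168/114713], P' = [13014948/114713 -4962428/114713 1508940/114713; -4962428/114713 2653879/114713 30197/114713; 1508940/114713 30197/114713 738343/114713]

step 0: x̄ = F·x = [-2, -5, -1]
step 0: P̄ = F·P·Fᵀ + Q = [29 -18 -2; -18 61 15; -2 15 9]
step 0: y = z − H·x̄ = [7]
step 0: S = H·P̄·Hᵀ + R = [129]
step 0: K = P̄·Hᵀ·S⁻¹ = [-1/43; 74/129; 10/129]
step 0: x' = x̄ + K·y = [-93/43, -127/129, -59/129]
step 0: P' = (I − K·H)·P̄ = [1244/43 -700/43 -76/43; -700/43 2393/129 1195/129; -76/43 1195/129 1061/129]
step 1: x̄ = F·x = [676/129, -152/129, 220/129]
step 1: P̄ = F·P·Fᵀ + Q = [17477/129 5630/129 5342/129; 5630/129 47219/129 14417/129; 5342/129 14417/129 5507/129]
step 1: y = z − H·x̄ = [326/129]
step 1: S = H·P̄·Hᵀ + R = [114713/129]
step 1: K = P̄·Hᵀ·S⁻¹ = [18053/114713; 71234/114713; 23162/114713]
step 1: x' = x̄ + K·y = [646754/114713, 44852/114713, 254168/114713]
step 1: P' = (I − K·H)·P̄ = [13014948/114713 -4962428/114713 1508940/114713; -4962428/114713 2653879/114713 30197/114713; 1508940/114713 30197/114713 738343/114713]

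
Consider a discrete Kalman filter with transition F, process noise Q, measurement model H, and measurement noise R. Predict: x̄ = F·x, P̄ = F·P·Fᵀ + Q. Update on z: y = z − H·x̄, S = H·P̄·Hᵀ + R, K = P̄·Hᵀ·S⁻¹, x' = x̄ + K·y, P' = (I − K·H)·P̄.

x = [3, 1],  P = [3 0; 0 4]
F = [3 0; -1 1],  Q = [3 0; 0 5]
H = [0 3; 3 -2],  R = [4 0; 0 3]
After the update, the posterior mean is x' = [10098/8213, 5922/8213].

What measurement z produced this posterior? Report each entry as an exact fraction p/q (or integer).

z = [2, 2]

x̄ = F·x = [9, -2]
P̄ = F·P·Fᵀ + Q = [30 -9; -9 12]
S = H·P̄·Hᵀ + R = [112 -153; -153 429]
K = P̄·Hᵀ·S⁻¹ = [1647/8213 2655/8213; 2547/8213 -68/8213]
x' − x̄ = [-63819/8213, 22348/8213] = K·y
y = (KᵀK)⁻¹·Kᵀ·(x' − x̄) = [8, -29]
z = y + H·x̄ = [8, -29] + [-6, 31] = [2, 2]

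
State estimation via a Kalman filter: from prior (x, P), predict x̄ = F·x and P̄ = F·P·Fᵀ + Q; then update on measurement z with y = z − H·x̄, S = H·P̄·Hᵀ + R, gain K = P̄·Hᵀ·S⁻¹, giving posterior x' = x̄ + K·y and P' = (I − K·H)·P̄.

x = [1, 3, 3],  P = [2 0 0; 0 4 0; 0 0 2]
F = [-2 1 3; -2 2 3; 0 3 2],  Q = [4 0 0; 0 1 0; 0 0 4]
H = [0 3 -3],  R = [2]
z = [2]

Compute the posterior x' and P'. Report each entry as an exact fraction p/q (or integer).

x̄ = F·x = [10, 13, 15]
P̄ = F·P·Fᵀ + Q = [34 34 24; 34 43 36; 24 36 48]
y = z − H·x̄ = [8]
S = H·P̄·Hᵀ + R = [173]
K = P̄·Hᵀ·S⁻¹ = [30/173; 21/173; -36/173]
x' = x̄ + K·y = [1970/173, 2417/173, 2307/173]
P' = (I − K·H)·P̄ = [4982/173 5252/173 5232/173; 5252/173 6998/173 6984/173; 5232/173 6984/173 7008/173]

x' = [1970/173, 2417/173, 2307/173]
P' = [4982/173 5252/173 5232/173; 5252/173 6998/173 6984/173; 5232/173 6984/173 7008/173]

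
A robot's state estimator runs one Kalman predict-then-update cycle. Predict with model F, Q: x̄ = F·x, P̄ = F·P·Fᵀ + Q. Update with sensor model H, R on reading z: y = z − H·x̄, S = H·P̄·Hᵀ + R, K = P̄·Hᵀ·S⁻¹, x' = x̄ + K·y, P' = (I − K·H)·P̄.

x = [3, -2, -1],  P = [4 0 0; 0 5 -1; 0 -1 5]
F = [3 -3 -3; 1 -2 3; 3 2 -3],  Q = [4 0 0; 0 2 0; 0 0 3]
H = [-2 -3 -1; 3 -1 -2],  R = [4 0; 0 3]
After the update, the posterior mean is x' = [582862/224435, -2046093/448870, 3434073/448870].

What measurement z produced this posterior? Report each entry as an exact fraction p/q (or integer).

z = [1, -3]

x̄ = F·x = [18, 4, 8]
P̄ = F·P·Fᵀ + Q = [112 0 48; 0 83 -65; 48 -65 116]
S = H·P̄·Hᵀ + R = [1117 -598; -598 722]
K = P̄·Hᵀ·S⁻¹ = [-26432/224435 52712/224435; -52371/224435 -57533/448870; -13014/224435 -35857/448870]
x' − x̄ = [-3456968/224435, -3841573/448870, -156887/448870] = K·y
y = (KᵀK)⁻¹·Kᵀ·(x' − x̄) = [57, -37]
z = y + H·x̄ = [57, -37] + [-56, 34] = [1, -3]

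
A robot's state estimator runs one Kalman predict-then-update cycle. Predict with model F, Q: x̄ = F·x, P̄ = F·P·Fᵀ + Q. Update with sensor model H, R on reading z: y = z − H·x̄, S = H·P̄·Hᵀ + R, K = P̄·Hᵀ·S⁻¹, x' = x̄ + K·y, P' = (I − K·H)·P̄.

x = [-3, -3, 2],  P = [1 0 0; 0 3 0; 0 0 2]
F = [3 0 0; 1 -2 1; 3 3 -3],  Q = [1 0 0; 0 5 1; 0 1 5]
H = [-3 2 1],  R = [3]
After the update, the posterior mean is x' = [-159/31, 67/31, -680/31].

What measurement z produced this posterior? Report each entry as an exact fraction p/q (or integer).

z = [-3]

x̄ = F·x = [-9, 5, -24]
P̄ = F·P·Fᵀ + Q = [10 3 9; 3 20 -20; 9 -20 59]
S = H·P̄·Hᵀ + R = [62]
K = P̄·Hᵀ·S⁻¹ = [-15/62; 11/62; -4/31]
x' − x̄ = [120/31, -88/31, 64/31] = K·y
y = (KᵀK)⁻¹·Kᵀ·(x' − x̄) = [-16]
z = y + H·x̄ = [-16] + [13] = [-3]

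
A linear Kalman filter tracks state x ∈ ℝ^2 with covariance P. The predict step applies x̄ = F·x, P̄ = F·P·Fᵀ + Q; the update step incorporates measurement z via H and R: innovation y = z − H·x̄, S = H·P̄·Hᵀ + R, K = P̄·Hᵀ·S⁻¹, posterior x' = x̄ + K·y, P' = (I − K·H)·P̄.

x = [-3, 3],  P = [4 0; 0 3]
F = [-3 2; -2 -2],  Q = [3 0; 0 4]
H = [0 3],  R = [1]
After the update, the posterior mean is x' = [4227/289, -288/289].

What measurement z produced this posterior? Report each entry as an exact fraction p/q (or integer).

x̄ = F·x = [15, 0]
P̄ = F·P·Fᵀ + Q = [51 12; 12 32]
S = H·P̄·Hᵀ + R = [289]
K = P̄·Hᵀ·S⁻¹ = [36/289; 96/289]
x' − x̄ = [-108/289, -288/289] = K·y
y = (KᵀK)⁻¹·Kᵀ·(x' − x̄) = [-3]
z = y + H·x̄ = [-3] + [0] = [-3]

z = [-3]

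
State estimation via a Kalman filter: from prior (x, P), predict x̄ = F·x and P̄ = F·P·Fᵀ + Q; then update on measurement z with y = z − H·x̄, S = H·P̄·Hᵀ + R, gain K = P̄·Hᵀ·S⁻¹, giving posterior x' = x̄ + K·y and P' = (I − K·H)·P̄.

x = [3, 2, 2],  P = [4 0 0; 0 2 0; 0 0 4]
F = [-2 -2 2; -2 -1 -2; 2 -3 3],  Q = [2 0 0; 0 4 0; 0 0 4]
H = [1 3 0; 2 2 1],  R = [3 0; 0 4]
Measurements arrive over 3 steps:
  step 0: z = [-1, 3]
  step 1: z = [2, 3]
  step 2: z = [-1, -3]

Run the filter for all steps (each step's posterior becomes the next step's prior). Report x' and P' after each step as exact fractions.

step 0: x̄ = F·x = [-6, -12, 6]
step 0: P̄ = F·P·Fᵀ + Q = [42 4 20; 4 38 -34; 20 -34 74]
step 0: y = z − H·x̄ = [41, 33]
step 0: S = H·P̄·Hᵀ + R = [411 262; 262 374]
step 0: K = P̄·Hᵀ·S⁻¹ = [-4574/42535 15942/42535; 15516/42535 -5183/42535; -4272/8507 4039/8507]
step 0: x' = x̄ + K·y = [83342/42535, -45303/42535, 9177/8507]
step 0: P' = (I − K·H)·P̄ = [247962/42535 -87228/42535 -51540/8507; -87228/42535 44592/42535 12908/8507; -51540/8507 12908/8507 93420/8507]
step 1: x̄ = F·x = [15692/42535, -213151/42535, 440248/42535]
step 1: P̄ = F·P·Fᵀ + Q = [3971142/42535 -1181656/42535 1644768/42535; -1181656/42535 922628/42535 -1238964/42535; 1644768/42535 -1238964/42535 2559832/42535]
step 1: y = z − H·x̄ = [708831/42535, 16455/8507]
step 1: S = H·P̄·Hᵀ + R = [5312463/42535 390536/8507; 390536/8507 2895004/8507]
step 1: K = P̄·Hᵀ·S⁻¹ = [-46648498/429558299 220663395/429558299; 155116844/429558299 -73066295/429558299; -214984012/429558299 129051636/429558299]
step 1: x' = x̄ + K·y = [-192081623/429558299, 291038374/429558299, 1113026288/429558299]
step 1: P' = (I − K·H)·P̄ = [3096329766/429558299 -1078758420/429558299 -3152489112/429558299; -1078758420/429558299 514702984/429558299 835845692/429558299; -3152489112/429558299 835845692/429558299 5149493384/429558299]
step 2: x̄ = F·x = [2028139074/429558299, -2132927704/429558299, 2081800496/429558299]
step 2: P̄ = F·P·Fᵀ + Q = [45804301134/429558299 -11984107640/429558299 15717172224/429558299; -11984107640/429558299 9024664972/429558299 -12020775900/429558299; 15717172224/429558299 -12020775900/429558299 25151328812/429558299]
step 2: y = z − H·x̄ = [3941085739/429558299, -3160898133/429558299]
step 2: S = H·P̄·Hᵀ + R = [56410314939/429558299 29538575504/429558299; 29538575504/429558299 165098150608/429558299]
step 2: K = P̄·Hᵀ·S⁻¹ = [-121595860154/1228109090269 2567295740547/4912436361076; 439583015728/1228109090269 -848380602973/4912436361076; -628589667272/1228109090269 1418195770989/4912436361076]
step 2: x' = x̄ + K·y = [-160013256349/4912436361076, -2017163977773/4912436361076, -9696851428227/4912436361076]
step 2: P' = (I − K·H)·P̄ = [9194937435939/1228109090269 -3186575005467/1228109090269 -9449429120397/1228109090269; -3186575005467/1228109090269 1501774684217/1228109090269 2521220039527/1228109090269; -9449429120397/1228109090269 2521220039527/1228109090269 15274613932729/1228109090269]

step 0: x' = [83342/42535, -45303/42535, 9177/8507], P' = [247962/42535 -87228/42535 -51540/8507; -87228/42535 44592/42535 12908/8507; -51540/8507 12908/8507 93420/8507]
step 1: x' = [-192081623/429558299, 291038374/429558299, 1113026288/429558299], P' = [3096329766/429558299 -1078758420/429558299 -3152489112/429558299; -1078758420/429558299 514702984/429558299 835845692/429558299; -3152489112/429558299 835845692/429558299 5149493384/429558299]
step 2: x' = [-160013256349/4912436361076, -2017163977773/4912436361076, -9696851428227/4912436361076], P' = [9194937435939/1228109090269 -3186575005467/1228109090269 -9449429120397/1228109090269; -3186575005467/1228109090269 1501774684217/1228109090269 2521220039527/1228109090269; -9449429120397/1228109090269 2521220039527/1228109090269 15274613932729/1228109090269]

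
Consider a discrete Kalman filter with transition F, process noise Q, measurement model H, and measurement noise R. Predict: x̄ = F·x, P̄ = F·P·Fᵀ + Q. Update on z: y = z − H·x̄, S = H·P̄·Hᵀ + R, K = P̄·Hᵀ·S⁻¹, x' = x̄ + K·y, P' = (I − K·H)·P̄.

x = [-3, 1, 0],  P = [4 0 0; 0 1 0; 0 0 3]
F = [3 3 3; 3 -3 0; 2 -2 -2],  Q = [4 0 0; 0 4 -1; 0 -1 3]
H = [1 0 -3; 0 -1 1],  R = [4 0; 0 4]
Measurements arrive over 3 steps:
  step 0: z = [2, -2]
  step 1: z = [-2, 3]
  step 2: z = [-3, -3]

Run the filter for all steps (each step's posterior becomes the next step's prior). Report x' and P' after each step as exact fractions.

step 0: x̄ = F·x = [-6, -12, -8]
step 0: P̄ = F·P·Fᵀ + Q = [76 27 0; 27 49 29; 0 29 35]
step 0: y = z − H·x̄ = [-16, -6]
step 0: S = H·P̄·Hᵀ + R = [395 -45; -45 30]
step 0: K = P̄·Hᵀ·S⁻¹ = [71/655 -483/655; -36/131 -424/393; -192/655 -157/655]
step 0: x' = x̄ + K·y = [-2168/655, -148/131, -1226/655]
step 0: P' = (I − K·H)·P̄ = [31343/655 2457/131 10353/655; 2457/131 4297/393 867/131; 10353/655 867/131 3707/655]
step 1: x̄ = F·x = [-12402/655, -4284/655, -404/655]
step 1: P̄ = F·P·Fᵀ + Q = [868039/655 271794/655 70826/655; 271794/655 128032/655 9369/131; 70826/655 9369/131 73163/1965]
step 1: y = z − H·x̄ = [1976/131, -383/131]
step 1: S = H·P̄·Hᵀ + R = [665192/655 -133596/655; -133596/655 184049/1965]
step 1: K = P̄·Hᵀ·S⁻¹ = [61236311/105166792 -52788525/26291698; -12794943/105166792 -41758701/26291698; -14398095/105166792 -17462579/26291698]
step 1: x' = x̄ + K·y = [-562793321/131458490, -490604817/131458490, -97284747/131458490]
step 1: P' = (I − K·H)·P̄ = [66484904707/525833960 25976474829/525833960 21753392829/525833960; 25976474829/525833960 12084820643/525833960 8744124563/525833960; 21753392829/525833960 8744124563/525833960 7347118243/525833960]
step 2: x̄ = F·x = [-690409731/26291698, -108282756/65729245, 25096243/65729245]
step 2: P̄ = F·P·Fᵀ + Q = [358377357631/105166792 60668417097/52583396 17738830017/52583396; 60668417097/52583396 60413579267/131458490 20279802649/131458490; 17738830017/52583396 20279802649/131458490 8339732873/131458490]
step 2: y = z − H·x̄ = [3208250643/131458490, -5602826/1114055]
step 2: S = H·P̄·Hᵀ + R = [1029890706403/525833960 -605964054/1114055; -605964054/1114055 243385939/1114055]
step 2: K = P̄·Hᵀ·S⁻¹ = [41704160268481/69427530461183 -155616479684484/69427530461183; -7943892379338/69427530461183 -116798774152415/69427530461183; -9087952513290/69427530461183 -51490806516844/69427530461183]
step 2: x' = x̄ + K·y = [-22718587895043/69427530461183, 279160152367331/69427530461183, 63674901019854/69427530461183]
step 2: P' = (I − K·H)·P̄ = [9632544300830377/69427530461183 3777708471990087/69427530461183 3155242553252151/69427530461183; 3777708471990087/69427530461183 1737023110445473/69427530461183 1269828013835813/69427530461183; 3155242553252151/69427530461183 1269828013835813/69427530461183 1063864787768437/69427530461183]

step 0: x' = [-2168/655, -148/131, -1226/655], P' = [31343/655 2457/131 10353/655; 2457/131 4297/393 867/131; 10353/655 867/131 3707/655]
step 1: x' = [-562793321/131458490, -490604817/131458490, -97284747/131458490], P' = [66484904707/525833960 25976474829/525833960 21753392829/525833960; 25976474829/525833960 12084820643/525833960 8744124563/525833960; 21753392829/525833960 8744124563/525833960 7347118243/525833960]
step 2: x' = [-22718587895043/69427530461183, 279160152367331/69427530461183, 63674901019854/69427530461183], P' = [9632544300830377/69427530461183 3777708471990087/69427530461183 3155242553252151/69427530461183; 3777708471990087/69427530461183 1737023110445473/69427530461183 1269828013835813/69427530461183; 3155242553252151/69427530461183 1269828013835813/69427530461183 1063864787768437/69427530461183]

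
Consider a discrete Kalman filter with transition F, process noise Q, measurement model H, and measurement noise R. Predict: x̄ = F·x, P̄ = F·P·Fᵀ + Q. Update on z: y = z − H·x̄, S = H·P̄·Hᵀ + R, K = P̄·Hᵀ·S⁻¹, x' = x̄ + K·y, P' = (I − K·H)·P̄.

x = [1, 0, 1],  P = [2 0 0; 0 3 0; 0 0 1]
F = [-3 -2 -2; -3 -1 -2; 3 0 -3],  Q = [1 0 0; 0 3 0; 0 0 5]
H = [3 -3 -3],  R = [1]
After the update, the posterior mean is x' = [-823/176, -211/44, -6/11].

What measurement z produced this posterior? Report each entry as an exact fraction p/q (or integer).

x̄ = F·x = [-5, -5, 0]
P̄ = F·P·Fᵀ + Q = [35 28 -12; 28 28 -12; -12 -12 32]
S = H·P̄·Hᵀ + R = [352]
K = P̄·Hᵀ·S⁻¹ = [57/352; 9/88; -3/11]
x' − x̄ = [57/176, 9/44, -6/11] = K·y
y = (KᵀK)⁻¹·Kᵀ·(x' − x̄) = [2]
z = y + H·x̄ = [2] + [0] = [2]

z = [2]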